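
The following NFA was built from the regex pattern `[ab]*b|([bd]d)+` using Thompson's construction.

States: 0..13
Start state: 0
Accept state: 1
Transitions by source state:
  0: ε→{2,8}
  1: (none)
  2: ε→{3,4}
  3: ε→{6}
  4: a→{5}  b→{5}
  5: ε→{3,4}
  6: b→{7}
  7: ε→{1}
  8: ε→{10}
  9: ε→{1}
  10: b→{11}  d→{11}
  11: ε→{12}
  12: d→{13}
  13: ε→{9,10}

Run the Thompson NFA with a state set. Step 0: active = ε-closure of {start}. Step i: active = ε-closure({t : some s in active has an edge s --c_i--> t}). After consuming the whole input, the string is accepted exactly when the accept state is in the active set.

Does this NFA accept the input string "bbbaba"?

initial (ε-close {0}): {0,2,3,4,6,8,10}
'b' @ 1: {1,3,4,5,6,7,11,12}  ✓accept
'b' @ 2: {1,3,4,5,6,7}  ✓accept
'b' @ 3: {1,3,4,5,6,7}  ✓accept
'a' @ 4: {3,4,5,6}
'b' @ 5: {1,3,4,5,6,7}  ✓accept
'a' @ 6: {3,4,5,6}
final: {3,4,5,6}; accept 1 not in set

Answer: REJECT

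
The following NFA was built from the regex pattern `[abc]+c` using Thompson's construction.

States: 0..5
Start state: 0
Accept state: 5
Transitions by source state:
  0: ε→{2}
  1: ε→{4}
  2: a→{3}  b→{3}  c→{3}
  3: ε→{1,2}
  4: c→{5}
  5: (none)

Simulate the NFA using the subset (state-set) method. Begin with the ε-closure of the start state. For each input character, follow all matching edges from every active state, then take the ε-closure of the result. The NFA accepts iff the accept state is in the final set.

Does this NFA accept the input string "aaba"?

Answer: REJECT

Steps:
start: ε-closure({0}) = {0,2}
'a' @ 1: {1,2,3,4}
'a' @ 2: {1,2,3,4}
'b' @ 3: {1,2,3,4}
'a' @ 4: {1,2,3,4}
end set {1,2,3,4} — state 5 not in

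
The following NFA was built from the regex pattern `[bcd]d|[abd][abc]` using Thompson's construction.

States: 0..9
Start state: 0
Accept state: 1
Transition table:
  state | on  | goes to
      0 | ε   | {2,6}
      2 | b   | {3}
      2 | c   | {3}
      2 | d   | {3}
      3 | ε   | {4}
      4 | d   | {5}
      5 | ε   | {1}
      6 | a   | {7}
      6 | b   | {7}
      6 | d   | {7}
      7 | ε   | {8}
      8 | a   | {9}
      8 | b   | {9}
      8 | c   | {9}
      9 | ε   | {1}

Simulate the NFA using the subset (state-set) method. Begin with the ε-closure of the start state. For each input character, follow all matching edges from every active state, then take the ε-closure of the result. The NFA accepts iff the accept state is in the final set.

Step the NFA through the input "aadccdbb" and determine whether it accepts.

S₀ = ε-closure({0}) = {0,2,6}
'a' @ 1: {7,8}
'a' @ 2: {1,9}  (accept∈set)
'd' @ 3: {}  — no active states
rest 'ccdbb' ignored (set empty)
final: {}; accept 1 not in set

Answer: REJECT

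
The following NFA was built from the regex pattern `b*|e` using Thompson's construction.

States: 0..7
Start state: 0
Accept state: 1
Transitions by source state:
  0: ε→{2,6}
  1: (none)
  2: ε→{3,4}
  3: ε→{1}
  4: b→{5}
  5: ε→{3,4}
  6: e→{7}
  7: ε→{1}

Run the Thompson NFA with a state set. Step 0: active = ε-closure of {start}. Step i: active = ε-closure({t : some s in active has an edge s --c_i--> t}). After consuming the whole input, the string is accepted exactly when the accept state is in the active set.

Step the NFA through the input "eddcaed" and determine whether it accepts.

Answer: REJECT

Trace:
start: ε-closure({0}) = {0,1,2,3,4,6}
'e' @ 1: {1,7}  ✓accept
'd' @ 2: {}  — state set empty
rest 'dcaed' ignored (set empty)
after full input: {}  (accept=1 not in)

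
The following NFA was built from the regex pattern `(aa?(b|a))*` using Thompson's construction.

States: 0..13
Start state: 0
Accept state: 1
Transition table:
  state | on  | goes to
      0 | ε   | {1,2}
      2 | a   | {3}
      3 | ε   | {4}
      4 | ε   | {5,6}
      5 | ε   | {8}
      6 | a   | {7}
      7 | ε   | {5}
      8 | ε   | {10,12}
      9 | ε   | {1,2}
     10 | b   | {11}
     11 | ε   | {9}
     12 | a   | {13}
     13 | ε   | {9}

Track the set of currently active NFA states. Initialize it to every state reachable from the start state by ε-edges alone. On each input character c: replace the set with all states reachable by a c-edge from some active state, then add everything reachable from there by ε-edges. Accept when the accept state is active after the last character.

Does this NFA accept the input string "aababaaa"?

Answer: ACCEPT

Trace:
S₀ = ε-closure({0}) = {0,1,2}
'a' @ 1: {3,4,5,6,8,10,12}
'a' @ 2: {1,2,5,7,8,9,10,12,13}  [accepting]
'b' @ 3: {1,2,9,11}  [accepting]
'a' @ 4: {3,4,5,6,8,10,12}
'b' @ 5: {1,2,9,11}  [accepting]
'a' @ 6: {3,4,5,6,8,10,12}
'a' @ 7: {1,2,5,7,8,9,10,12,13}  [accepting]
'a' @ 8: {1,2,3,4,5,6,8,9,10,12,13}  [accepting]
final: {1,2,3,4,5,6,8,9,10,12,13}; accept 1 in set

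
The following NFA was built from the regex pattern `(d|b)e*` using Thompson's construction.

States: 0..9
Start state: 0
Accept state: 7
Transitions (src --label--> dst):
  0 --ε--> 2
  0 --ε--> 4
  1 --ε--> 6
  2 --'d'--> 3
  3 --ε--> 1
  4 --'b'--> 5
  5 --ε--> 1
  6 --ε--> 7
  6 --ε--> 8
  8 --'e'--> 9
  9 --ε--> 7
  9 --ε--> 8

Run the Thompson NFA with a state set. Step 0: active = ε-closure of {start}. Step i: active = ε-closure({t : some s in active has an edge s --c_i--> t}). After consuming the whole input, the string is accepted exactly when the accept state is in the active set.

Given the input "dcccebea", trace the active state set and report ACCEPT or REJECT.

S₀ = ε-closure({0}) = {0,2,4}
'd' @ 1: {1,3,6,7,8}  ✓accept
'c' @ 2: {}  — dead — no transitions
rest 'ccebea' ignored (set empty)
after full input: {}  (accept=7 not in)

Answer: REJECT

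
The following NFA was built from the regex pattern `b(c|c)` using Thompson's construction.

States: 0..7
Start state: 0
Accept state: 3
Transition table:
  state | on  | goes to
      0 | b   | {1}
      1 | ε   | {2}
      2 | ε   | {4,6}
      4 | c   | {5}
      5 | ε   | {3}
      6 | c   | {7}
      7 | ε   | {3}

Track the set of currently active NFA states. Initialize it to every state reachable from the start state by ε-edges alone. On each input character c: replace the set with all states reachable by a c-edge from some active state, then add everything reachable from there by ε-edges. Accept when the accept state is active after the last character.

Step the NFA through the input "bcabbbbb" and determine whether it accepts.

Answer: REJECT

Steps:
start: ε-closure({0}) = {0}
'b' @ 1: {1,2,4,6}
'c' @ 2: {3,5,7}  ✓accept
'a' @ 3: {}  — no active states
rest 'bbbbb' ignored (set empty)
final: {}; accept 3 not in set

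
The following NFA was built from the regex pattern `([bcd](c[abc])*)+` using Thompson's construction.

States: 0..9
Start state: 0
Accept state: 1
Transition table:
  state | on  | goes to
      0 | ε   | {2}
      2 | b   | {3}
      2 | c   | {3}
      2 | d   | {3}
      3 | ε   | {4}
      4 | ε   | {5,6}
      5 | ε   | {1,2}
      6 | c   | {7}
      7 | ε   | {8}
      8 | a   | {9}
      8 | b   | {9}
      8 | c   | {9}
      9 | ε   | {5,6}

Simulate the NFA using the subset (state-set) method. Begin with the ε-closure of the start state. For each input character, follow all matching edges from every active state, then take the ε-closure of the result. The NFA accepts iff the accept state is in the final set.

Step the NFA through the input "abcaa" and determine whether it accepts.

Answer: REJECT

Trace:
initial (ε-close {0}): {0,2}
'a' @ 1: {}  — state set empty
rest 'bcaa' ignored (set empty)
end set {} — state 1 not in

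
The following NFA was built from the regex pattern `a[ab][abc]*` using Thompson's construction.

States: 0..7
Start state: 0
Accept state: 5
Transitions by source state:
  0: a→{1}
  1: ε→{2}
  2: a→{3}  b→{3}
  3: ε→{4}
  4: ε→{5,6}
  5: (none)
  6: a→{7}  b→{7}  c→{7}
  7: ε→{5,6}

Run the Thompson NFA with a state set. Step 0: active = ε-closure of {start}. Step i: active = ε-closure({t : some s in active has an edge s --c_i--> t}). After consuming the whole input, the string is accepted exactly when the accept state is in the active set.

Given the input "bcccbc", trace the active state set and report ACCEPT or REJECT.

Answer: REJECT

Derivation:
start: ε-closure({0}) = {0}
'b' @ 1: {}  — no active states
rest 'cccbc' ignored (set empty)
after full input: {}  (accept=5 not in)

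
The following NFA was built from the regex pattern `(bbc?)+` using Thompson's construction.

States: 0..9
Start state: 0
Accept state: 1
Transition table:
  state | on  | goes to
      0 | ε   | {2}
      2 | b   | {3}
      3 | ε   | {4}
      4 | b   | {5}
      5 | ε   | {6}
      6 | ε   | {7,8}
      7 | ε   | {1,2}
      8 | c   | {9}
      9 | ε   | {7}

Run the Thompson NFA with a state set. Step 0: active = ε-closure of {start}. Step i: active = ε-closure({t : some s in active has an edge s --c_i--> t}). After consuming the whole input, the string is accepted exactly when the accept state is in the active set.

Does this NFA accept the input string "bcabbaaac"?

Answer: REJECT

Trace:
initial (ε-close {0}): {0,2}
'b' @ 1: {3,4}
'c' @ 2: {}  — dead — no transitions
rest 'abbaaac' ignored (set empty)
end set {} — state 1 not in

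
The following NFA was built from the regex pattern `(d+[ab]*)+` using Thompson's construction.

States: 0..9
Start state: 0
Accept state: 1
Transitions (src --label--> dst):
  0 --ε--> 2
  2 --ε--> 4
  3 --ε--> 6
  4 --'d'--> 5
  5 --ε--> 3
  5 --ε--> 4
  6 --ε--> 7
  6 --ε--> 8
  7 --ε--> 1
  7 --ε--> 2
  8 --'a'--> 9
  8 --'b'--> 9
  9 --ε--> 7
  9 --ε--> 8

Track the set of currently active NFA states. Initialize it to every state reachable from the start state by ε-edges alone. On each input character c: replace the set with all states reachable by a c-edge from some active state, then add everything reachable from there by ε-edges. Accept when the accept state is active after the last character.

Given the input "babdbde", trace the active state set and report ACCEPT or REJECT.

start: ε-closure({0}) = {0,2,4}
'b' @ 1: {}  — state set empty
rest 'abdbde' ignored (set empty)
end set {} — state 1 not in

Answer: REJECT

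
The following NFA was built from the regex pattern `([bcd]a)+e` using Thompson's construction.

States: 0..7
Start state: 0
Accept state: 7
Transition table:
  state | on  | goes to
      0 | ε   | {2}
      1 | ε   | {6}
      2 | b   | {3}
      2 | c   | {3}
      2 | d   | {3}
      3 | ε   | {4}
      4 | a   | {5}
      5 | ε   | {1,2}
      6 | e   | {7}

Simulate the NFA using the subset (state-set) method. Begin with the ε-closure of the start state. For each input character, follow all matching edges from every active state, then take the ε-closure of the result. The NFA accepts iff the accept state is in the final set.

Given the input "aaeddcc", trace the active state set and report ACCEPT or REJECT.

S₀ = ε-closure({0}) = {0,2}
'a' @ 1: {}  — no active states
rest 'aeddcc' ignored (set empty)
end set {} — state 7 not in

Answer: REJECT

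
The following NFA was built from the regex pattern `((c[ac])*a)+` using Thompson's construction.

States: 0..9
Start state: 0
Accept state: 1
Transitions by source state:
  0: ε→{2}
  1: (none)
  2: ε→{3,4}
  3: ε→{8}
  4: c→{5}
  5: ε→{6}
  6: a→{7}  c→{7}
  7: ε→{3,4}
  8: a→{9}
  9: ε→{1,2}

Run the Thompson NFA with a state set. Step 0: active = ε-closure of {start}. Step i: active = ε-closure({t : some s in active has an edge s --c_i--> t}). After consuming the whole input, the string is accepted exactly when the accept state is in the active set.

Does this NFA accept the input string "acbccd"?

S₀ = ε-closure({0}) = {0,2,3,4,8}
'a' @ 1: {1,2,3,4,8,9}  ✓accept
'c' @ 2: {5,6}
'b' @ 3: {}  — no active states
rest 'ccd' ignored (set empty)
after full input: {}  (accept=1 not in)

Answer: REJECT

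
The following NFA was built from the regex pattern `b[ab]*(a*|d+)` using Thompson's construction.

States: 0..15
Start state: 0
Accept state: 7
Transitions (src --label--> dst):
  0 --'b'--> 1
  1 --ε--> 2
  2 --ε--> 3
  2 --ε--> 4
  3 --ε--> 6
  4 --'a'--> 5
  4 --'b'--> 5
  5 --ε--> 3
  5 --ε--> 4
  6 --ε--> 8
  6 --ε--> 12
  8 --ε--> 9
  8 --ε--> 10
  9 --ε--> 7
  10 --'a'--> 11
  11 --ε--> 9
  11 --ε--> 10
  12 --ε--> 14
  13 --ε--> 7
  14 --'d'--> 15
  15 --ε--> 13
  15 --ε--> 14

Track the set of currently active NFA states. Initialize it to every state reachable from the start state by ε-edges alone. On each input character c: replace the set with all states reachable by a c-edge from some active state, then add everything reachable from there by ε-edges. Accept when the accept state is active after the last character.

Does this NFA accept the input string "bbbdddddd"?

Answer: ACCEPT

Steps:
S₀ = ε-closure({0}) = {0}
'b' @ 1: {1,2,3,4,6,7,8,9,10,12,14}  (accept∈set)
'b' @ 2: {3,4,5,6,7,8,9,10,12,14}  (accept∈set)
'b' @ 3: {3,4,5,6,7,8,9,10,12,14}  (accept∈set)
'd' @ 4: {7,13,14,15}  (accept∈set)
'd' @ 5: {7,13,14,15}  (accept∈set)
'd' @ 6: {7,13,14,15}  (accept∈set)
'd' @ 7: {7,13,14,15}  (accept∈set)
'd' @ 8: {7,13,14,15}  (accept∈set)
'd' @ 9: {7,13,14,15}  (accept∈set)
after full input: {7,13,14,15}  (accept=7 in)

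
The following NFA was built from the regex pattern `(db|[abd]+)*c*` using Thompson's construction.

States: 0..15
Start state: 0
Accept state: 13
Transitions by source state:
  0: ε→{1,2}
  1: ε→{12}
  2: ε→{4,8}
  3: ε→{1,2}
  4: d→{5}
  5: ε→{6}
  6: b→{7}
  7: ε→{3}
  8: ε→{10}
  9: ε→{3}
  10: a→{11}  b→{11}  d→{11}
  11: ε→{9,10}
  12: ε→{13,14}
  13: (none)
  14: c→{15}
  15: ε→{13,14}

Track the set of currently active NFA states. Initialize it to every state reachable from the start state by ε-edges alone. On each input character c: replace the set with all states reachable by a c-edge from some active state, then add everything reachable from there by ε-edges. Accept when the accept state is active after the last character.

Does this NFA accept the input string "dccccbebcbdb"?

S₀ = ε-closure({0}) = {0,1,2,4,8,10,12,13,14}
'd' @ 1: {1,2,3,4,5,6,8,9,10,11,12,13,14}  [accepting]
'c' @ 2: {13,14,15}  [accepting]
'c' @ 3: {13,14,15}  [accepting]
'c' @ 4: {13,14,15}  [accepting]
'c' @ 5: {13,14,15}  [accepting]
'b' @ 6: {}  — dead — no transitions
rest 'ebcbdb' ignored (set empty)
final: {}; accept 13 not in set

Answer: REJECT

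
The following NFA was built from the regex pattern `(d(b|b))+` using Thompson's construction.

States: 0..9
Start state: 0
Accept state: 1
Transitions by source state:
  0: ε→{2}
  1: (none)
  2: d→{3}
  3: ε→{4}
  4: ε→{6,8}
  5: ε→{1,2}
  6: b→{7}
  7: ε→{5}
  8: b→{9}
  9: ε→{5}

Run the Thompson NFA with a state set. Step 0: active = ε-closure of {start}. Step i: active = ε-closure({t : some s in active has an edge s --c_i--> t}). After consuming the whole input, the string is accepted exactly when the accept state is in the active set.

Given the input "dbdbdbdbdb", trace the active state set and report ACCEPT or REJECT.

Answer: ACCEPT

Steps:
initial (ε-close {0}): {0,2}
'd' @ 1: {3,4,6,8}
'b' @ 2: {1,2,5,7,9}  ✓accept
'd' @ 3: {3,4,6,8}
'b' @ 4: {1,2,5,7,9}  ✓accept
'd' @ 5: {3,4,6,8}
'b' @ 6: {1,2,5,7,9}  ✓accept
'd' @ 7: {3,4,6,8}
'b' @ 8: {1,2,5,7,9}  ✓accept
'd' @ 9: {3,4,6,8}
'b' @ 10: {1,2,5,7,9}  ✓accept
after full input: {1,2,5,7,9}  (accept=1 in)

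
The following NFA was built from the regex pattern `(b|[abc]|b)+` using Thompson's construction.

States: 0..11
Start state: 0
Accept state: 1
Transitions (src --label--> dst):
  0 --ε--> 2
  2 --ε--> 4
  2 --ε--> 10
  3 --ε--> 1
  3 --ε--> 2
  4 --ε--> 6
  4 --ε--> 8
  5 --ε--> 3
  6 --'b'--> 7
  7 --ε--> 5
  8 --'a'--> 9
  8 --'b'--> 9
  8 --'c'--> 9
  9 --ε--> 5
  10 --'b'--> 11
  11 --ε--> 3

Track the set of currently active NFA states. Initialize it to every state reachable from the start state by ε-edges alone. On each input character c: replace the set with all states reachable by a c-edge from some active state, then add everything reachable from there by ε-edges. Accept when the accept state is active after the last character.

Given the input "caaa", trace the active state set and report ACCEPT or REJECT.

Answer: ACCEPT

Derivation:
start: ε-closure({0}) = {0,2,4,6,8,10}
'c' @ 1: {1,2,3,4,5,6,8,9,10}  ✓accept
'a' @ 2: {1,2,3,4,5,6,8,9,10}  ✓accept
'a' @ 3: {1,2,3,4,5,6,8,9,10}  ✓accept
'a' @ 4: {1,2,3,4,5,6,8,9,10}  ✓accept
final: {1,2,3,4,5,6,8,9,10}; accept 1 in set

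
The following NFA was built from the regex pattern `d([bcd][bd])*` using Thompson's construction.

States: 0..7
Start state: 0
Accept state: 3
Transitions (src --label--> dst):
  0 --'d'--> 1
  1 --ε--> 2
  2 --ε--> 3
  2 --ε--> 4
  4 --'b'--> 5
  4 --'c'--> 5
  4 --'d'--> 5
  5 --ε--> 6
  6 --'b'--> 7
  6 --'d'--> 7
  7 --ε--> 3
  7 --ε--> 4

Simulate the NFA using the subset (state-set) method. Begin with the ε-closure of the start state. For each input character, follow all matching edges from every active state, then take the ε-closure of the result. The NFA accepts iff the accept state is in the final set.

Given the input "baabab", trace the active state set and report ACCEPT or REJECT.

Answer: REJECT

Trace:
initial (ε-close {0}): {0}
'b' @ 1: {}  — no active states
rest 'aabab' ignored (set empty)
final: {}; accept 3 not in set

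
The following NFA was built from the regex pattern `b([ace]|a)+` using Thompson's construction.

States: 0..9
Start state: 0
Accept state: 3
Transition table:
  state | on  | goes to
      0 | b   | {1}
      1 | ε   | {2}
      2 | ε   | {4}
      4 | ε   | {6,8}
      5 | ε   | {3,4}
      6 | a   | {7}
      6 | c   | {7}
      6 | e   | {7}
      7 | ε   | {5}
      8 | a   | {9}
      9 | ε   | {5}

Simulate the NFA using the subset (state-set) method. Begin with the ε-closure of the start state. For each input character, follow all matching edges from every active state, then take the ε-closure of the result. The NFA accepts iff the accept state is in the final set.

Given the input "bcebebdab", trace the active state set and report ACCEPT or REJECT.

S₀ = ε-closure({0}) = {0}
'b' @ 1: {1,2,4,6,8}
'c' @ 2: {3,4,5,6,7,8}  (accept∈set)
'e' @ 3: {3,4,5,6,7,8}  (accept∈set)
'b' @ 4: {}  — state set empty
rest 'ebdab' ignored (set empty)
after full input: {}  (accept=3 not in)

Answer: REJECT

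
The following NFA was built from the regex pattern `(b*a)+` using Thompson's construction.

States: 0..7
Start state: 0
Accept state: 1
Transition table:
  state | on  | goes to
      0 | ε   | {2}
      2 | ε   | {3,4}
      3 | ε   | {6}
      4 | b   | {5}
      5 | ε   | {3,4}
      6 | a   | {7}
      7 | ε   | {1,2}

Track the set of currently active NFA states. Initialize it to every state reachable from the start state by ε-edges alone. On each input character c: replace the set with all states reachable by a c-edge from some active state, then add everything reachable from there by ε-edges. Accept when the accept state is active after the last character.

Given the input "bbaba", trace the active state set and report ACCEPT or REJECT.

Answer: ACCEPT

Trace:
initial (ε-close {0}): {0,2,3,4,6}
'b' @ 1: {3,4,5,6}
'b' @ 2: {3,4,5,6}
'a' @ 3: {1,2,3,4,6,7}  [accepting]
'b' @ 4: {3,4,5,6}
'a' @ 5: {1,2,3,4,6,7}  [accepting]
end set {1,2,3,4,6,7} — state 1 in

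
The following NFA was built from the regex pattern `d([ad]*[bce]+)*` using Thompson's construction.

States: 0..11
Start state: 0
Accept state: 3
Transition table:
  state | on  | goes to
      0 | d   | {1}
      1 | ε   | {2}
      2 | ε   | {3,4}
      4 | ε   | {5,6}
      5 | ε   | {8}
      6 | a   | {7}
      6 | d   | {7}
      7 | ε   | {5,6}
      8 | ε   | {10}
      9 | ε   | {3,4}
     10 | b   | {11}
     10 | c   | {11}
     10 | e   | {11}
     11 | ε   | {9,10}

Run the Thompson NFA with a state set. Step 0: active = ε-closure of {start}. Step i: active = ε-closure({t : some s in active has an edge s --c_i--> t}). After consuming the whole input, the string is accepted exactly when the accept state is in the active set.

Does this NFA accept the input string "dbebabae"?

Answer: ACCEPT

Steps:
initial (ε-close {0}): {0}
'd' @ 1: {1,2,3,4,5,6,8,10}  (accept∈set)
'b' @ 2: {3,4,5,6,8,9,10,11}  (accept∈set)
'e' @ 3: {3,4,5,6,8,9,10,11}  (accept∈set)
'b' @ 4: {3,4,5,6,8,9,10,11}  (accept∈set)
'a' @ 5: {5,6,7,8,10}
'b' @ 6: {3,4,5,6,8,9,10,11}  (accept∈set)
'a' @ 7: {5,6,7,8,10}
'e' @ 8: {3,4,5,6,8,9,10,11}  (accept∈set)
after full input: {3,4,5,6,8,9,10,11}  (accept=3 in)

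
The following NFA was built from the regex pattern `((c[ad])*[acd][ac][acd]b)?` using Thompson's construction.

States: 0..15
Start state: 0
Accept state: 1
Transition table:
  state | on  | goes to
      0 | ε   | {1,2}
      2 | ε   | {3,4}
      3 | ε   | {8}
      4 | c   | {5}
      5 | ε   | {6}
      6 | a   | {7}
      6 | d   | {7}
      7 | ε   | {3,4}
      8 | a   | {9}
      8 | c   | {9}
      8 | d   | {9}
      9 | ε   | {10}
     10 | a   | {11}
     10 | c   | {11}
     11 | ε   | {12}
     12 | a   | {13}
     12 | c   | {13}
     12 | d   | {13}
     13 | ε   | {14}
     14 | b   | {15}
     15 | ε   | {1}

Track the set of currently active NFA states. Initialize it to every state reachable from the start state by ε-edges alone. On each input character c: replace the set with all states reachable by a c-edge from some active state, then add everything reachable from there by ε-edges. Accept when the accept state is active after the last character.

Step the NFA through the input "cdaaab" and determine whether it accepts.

S₀ = ε-closure({0}) = {0,1,2,3,4,8}
'c' @ 1: {5,6,9,10}
'd' @ 2: {3,4,7,8}
'a' @ 3: {9,10}
'a' @ 4: {11,12}
'a' @ 5: {13,14}
'b' @ 6: {1,15}  (accept∈set)
final: {1,15}; accept 1 in set

Answer: ACCEPT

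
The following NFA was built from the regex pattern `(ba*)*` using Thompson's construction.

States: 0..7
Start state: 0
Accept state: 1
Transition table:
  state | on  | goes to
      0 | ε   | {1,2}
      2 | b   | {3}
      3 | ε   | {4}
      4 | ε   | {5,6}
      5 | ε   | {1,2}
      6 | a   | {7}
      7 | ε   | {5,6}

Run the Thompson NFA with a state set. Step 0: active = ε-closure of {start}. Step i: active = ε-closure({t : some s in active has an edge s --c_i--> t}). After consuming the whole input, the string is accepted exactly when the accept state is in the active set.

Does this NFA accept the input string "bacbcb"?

Answer: REJECT

Steps:
initial (ε-close {0}): {0,1,2}
'b' @ 1: {1,2,3,4,5,6}  ✓accept
'a' @ 2: {1,2,5,6,7}  ✓accept
'c' @ 3: {}  — no active states
rest 'bcb' ignored (set empty)
final: {}; accept 1 not in set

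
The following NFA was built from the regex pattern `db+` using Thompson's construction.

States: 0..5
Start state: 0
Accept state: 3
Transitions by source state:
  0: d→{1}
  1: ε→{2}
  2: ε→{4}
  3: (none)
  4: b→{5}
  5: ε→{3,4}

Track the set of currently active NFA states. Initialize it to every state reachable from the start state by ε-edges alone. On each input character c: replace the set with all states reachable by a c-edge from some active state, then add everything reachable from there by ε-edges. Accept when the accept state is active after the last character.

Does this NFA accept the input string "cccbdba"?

S₀ = ε-closure({0}) = {0}
'c' @ 1: {}  — no active states
rest 'ccbdba' ignored (set empty)
end set {} — state 3 not in

Answer: REJECT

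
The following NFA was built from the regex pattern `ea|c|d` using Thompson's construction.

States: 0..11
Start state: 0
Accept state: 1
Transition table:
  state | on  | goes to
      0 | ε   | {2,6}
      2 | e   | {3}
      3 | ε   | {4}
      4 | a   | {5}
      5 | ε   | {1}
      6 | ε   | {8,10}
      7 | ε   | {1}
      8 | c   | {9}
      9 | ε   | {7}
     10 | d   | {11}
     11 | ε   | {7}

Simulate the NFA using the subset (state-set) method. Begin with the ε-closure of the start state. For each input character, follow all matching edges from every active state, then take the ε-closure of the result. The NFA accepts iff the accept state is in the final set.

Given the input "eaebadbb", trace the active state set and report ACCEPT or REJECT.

S₀ = ε-closure({0}) = {0,2,6,8,10}
'e' @ 1: {3,4}
'a' @ 2: {1,5}  (accept∈set)
'e' @ 3: {}  — state set empty
rest 'badbb' ignored (set empty)
after full input: {}  (accept=1 not in)

Answer: REJECT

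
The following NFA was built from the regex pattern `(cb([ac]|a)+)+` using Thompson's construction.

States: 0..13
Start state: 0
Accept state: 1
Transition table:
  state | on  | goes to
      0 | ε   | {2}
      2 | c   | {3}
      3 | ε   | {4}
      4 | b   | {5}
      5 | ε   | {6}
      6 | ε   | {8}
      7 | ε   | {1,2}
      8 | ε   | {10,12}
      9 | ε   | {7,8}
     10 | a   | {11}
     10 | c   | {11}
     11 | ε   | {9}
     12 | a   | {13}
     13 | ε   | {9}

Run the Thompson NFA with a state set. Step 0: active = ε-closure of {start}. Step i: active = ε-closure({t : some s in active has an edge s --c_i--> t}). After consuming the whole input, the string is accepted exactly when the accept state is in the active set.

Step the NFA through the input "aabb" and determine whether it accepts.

Answer: REJECT

Trace:
initial (ε-close {0}): {0,2}
'a' @ 1: {}  — state set empty
rest 'abb' ignored (set empty)
end set {} — state 1 not in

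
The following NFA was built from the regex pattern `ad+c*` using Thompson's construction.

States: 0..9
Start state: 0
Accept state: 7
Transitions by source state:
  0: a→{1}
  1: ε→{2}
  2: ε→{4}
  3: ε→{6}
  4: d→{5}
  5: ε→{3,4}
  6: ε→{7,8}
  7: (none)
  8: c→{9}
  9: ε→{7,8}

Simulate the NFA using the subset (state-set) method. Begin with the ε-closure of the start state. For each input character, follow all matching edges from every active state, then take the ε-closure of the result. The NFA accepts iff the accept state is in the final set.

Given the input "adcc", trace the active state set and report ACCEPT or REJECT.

Answer: ACCEPT

Derivation:
initial (ε-close {0}): {0}
'a' @ 1: {1,2,4}
'd' @ 2: {3,4,5,6,7,8}  ✓accept
'c' @ 3: {7,8,9}  ✓accept
'c' @ 4: {7,8,9}  ✓accept
final: {7,8,9}; accept 7 in set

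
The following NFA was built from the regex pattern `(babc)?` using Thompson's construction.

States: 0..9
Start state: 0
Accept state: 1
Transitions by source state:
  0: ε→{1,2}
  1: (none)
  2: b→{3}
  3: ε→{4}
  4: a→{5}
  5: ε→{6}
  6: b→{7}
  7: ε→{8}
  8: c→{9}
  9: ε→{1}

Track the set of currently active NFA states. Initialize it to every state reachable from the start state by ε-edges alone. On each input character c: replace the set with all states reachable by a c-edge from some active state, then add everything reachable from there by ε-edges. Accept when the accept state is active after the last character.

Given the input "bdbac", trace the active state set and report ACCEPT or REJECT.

start: ε-closure({0}) = {0,1,2}
'b' @ 1: {3,4}
'd' @ 2: {}  — no active states
rest 'bac' ignored (set empty)
after full input: {}  (accept=1 not in)

Answer: REJECT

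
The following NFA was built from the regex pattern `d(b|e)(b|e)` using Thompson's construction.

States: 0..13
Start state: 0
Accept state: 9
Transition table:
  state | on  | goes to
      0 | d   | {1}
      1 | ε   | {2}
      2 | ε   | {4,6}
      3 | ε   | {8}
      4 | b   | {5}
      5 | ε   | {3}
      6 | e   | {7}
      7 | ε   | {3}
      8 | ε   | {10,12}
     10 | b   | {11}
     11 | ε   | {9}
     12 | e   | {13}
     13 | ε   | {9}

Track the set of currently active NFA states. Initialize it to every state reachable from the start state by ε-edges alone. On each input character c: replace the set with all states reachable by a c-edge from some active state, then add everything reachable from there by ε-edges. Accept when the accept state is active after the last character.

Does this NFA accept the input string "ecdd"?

Answer: REJECT

Steps:
initial (ε-close {0}): {0}
'e' @ 1: {}  — dead — no transitions
rest 'cdd' ignored (set empty)
final: {}; accept 9 not in set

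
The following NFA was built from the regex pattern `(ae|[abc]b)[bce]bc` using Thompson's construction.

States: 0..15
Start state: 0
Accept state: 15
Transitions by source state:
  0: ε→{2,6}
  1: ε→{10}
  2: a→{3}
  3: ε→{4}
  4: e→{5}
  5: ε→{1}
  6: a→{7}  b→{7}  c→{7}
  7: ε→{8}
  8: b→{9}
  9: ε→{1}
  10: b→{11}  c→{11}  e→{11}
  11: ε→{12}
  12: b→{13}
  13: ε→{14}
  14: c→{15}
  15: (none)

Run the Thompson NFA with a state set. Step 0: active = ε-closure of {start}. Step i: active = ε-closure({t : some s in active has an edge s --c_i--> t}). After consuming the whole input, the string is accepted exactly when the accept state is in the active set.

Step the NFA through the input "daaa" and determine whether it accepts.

Answer: REJECT

Trace:
start: ε-closure({0}) = {0,2,6}
'd' @ 1: {}  — state set empty
rest 'aaa' ignored (set empty)
final: {}; accept 15 not in set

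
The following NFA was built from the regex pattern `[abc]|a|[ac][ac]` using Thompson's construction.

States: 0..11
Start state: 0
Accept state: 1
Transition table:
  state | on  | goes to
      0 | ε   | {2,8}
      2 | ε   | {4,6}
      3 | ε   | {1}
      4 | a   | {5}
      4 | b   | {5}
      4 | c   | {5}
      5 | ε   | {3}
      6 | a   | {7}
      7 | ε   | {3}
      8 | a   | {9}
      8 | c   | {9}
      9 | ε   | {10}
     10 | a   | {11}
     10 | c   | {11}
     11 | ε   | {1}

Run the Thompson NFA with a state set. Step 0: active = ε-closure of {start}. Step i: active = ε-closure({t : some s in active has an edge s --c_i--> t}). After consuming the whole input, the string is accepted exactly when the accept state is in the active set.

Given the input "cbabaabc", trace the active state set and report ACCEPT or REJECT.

Answer: REJECT

Trace:
S₀ = ε-closure({0}) = {0,2,4,6,8}
'c' @ 1: {1,3,5,9,10}  [accepting]
'b' @ 2: {}  — no active states
rest 'abaabc' ignored (set empty)
final: {}; accept 1 not in set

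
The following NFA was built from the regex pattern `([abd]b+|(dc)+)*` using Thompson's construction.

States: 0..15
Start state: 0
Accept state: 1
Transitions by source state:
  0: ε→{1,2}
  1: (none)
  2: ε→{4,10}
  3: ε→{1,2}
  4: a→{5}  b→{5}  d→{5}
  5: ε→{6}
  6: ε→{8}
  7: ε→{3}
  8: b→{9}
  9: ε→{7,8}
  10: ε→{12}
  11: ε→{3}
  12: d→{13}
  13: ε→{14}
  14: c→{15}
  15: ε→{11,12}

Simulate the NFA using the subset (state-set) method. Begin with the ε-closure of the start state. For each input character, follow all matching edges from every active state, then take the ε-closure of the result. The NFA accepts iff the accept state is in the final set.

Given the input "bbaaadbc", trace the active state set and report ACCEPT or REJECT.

start: ε-closure({0}) = {0,1,2,4,10,12}
'b' @ 1: {5,6,8}
'b' @ 2: {1,2,3,4,7,8,9,10,12}  ✓accept
'a' @ 3: {5,6,8}
'a' @ 4: {}  — dead — no transitions
rest 'adbc' ignored (set empty)
final: {}; accept 1 not in set

Answer: REJECT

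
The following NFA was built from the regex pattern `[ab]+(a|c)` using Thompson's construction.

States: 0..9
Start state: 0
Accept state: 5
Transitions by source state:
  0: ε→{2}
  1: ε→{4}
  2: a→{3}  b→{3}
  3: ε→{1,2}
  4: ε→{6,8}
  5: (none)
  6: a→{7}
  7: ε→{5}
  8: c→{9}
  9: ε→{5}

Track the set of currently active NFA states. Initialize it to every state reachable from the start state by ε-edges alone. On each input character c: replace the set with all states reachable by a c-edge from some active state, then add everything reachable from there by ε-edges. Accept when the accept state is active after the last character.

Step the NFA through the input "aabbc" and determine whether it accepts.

Answer: ACCEPT

Trace:
S₀ = ε-closure({0}) = {0,2}
'a' @ 1: {1,2,3,4,6,8}
'a' @ 2: {1,2,3,4,5,6,7,8}  (accept∈set)
'b' @ 3: {1,2,3,4,6,8}
'b' @ 4: {1,2,3,4,6,8}
'c' @ 5: {5,9}  (accept∈set)
final: {5,9}; accept 5 in set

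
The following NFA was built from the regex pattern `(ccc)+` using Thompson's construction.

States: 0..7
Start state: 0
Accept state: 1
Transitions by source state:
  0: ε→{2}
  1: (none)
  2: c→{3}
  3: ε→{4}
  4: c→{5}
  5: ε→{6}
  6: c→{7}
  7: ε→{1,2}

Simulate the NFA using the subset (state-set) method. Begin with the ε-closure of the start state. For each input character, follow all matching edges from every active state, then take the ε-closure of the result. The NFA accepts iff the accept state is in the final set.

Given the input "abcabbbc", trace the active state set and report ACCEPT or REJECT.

Answer: REJECT

Steps:
S₀ = ε-closure({0}) = {0,2}
'a' @ 1: {}  — no active states
rest 'bcabbbc' ignored (set empty)
end set {} — state 1 not in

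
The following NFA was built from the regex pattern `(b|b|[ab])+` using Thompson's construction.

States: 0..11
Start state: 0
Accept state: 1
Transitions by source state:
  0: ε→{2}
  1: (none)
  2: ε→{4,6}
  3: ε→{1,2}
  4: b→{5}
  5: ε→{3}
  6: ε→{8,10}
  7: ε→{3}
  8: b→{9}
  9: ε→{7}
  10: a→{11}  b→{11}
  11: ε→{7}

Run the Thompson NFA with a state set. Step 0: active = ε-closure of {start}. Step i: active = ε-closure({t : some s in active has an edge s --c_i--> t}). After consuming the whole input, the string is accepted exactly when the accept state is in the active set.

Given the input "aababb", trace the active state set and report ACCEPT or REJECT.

Answer: ACCEPT

Trace:
start: ε-closure({0}) = {0,2,4,6,8,10}
'a' @ 1: {1,2,3,4,6,7,8,10,11}  (accept∈set)
'a' @ 2: {1,2,3,4,6,7,8,10,11}  (accept∈set)
'b' @ 3: {1,2,3,4,5,6,7,8,9,10,11}  (accept∈set)
'a' @ 4: {1,2,3,4,6,7,8,10,11}  (accept∈set)
'b' @ 5: {1,2,3,4,5,6,7,8,9,10,11}  (accept∈set)
'b' @ 6: {1,2,3,4,5,6,7,8,9,10,11}  (accept∈set)
after full input: {1,2,3,4,5,6,7,8,9,10,11}  (accept=1 in)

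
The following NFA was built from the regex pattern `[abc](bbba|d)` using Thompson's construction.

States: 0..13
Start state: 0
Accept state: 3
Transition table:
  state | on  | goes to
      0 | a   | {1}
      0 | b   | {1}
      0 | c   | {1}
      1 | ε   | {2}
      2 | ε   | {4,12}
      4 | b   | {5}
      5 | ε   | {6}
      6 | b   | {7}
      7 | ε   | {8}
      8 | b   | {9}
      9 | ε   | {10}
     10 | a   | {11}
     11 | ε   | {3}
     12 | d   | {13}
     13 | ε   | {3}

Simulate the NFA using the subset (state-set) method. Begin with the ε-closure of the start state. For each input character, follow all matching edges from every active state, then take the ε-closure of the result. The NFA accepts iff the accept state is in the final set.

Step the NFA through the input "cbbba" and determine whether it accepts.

initial (ε-close {0}): {0}
'c' @ 1: {1,2,4,12}
'b' @ 2: {5,6}
'b' @ 3: {7,8}
'b' @ 4: {9,10}
'a' @ 5: {3,11}  ✓accept
final: {3,11}; accept 3 in set

Answer: ACCEPT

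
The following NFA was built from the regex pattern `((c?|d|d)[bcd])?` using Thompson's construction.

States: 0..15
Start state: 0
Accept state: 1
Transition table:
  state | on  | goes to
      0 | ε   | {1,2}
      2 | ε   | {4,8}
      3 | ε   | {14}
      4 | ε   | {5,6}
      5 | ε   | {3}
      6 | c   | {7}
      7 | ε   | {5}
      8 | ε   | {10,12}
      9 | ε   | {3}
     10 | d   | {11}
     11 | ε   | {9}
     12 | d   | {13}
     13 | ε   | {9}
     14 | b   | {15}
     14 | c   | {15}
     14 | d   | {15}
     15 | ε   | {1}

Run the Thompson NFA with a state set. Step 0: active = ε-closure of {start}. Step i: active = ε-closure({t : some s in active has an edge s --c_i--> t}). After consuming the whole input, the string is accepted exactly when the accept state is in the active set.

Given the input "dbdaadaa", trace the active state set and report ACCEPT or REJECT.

Answer: REJECT

Steps:
initial (ε-close {0}): {0,1,2,3,4,5,6,8,10,12,14}
'd' @ 1: {1,3,9,11,13,14,15}  (accept∈set)
'b' @ 2: {1,15}  (accept∈set)
'd' @ 3: {}  — no active states
rest 'aadaa' ignored (set empty)
final: {}; accept 1 not in set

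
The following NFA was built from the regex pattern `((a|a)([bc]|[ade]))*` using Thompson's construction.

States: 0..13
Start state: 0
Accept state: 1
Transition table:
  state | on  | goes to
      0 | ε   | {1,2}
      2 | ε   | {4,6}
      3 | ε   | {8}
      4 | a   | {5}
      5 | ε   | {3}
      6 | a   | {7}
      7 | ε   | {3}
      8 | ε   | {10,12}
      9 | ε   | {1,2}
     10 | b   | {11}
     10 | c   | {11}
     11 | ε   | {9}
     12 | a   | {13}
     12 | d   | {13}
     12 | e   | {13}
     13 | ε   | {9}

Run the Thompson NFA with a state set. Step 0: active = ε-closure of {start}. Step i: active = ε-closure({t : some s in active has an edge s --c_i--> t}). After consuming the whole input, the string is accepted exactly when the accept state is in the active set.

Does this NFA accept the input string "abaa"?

Answer: ACCEPT

Trace:
initial (ε-close {0}): {0,1,2,4,6}
'a' @ 1: {3,5,7,8,10,12}
'b' @ 2: {1,2,4,6,9,11}  [accepting]
'a' @ 3: {3,5,7,8,10,12}
'a' @ 4: {1,2,4,6,9,13}  [accepting]
final: {1,2,4,6,9,13}; accept 1 in set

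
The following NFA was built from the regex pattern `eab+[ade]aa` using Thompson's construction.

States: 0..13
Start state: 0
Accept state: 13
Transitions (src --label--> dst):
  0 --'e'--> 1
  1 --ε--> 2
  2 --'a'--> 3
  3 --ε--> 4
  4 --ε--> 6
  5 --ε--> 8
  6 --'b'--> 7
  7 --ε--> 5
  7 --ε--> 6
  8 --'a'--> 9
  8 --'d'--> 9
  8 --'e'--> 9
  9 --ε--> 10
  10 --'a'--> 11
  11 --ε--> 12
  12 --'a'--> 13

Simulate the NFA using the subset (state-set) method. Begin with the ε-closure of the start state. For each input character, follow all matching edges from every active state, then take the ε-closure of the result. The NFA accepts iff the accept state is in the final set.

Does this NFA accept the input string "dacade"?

S₀ = ε-closure({0}) = {0}
'd' @ 1: {}  — no active states
rest 'acade' ignored (set empty)
after full input: {}  (accept=13 not in)

Answer: REJECT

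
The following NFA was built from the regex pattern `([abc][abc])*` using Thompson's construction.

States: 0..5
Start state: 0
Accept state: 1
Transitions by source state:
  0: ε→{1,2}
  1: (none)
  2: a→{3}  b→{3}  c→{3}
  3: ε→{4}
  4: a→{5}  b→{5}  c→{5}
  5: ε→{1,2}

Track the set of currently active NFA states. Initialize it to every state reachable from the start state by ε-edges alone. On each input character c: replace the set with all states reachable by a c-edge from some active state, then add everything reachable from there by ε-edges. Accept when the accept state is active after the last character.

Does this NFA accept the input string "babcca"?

Answer: ACCEPT

Trace:
start: ε-closure({0}) = {0,1,2}
'b' @ 1: {3,4}
'a' @ 2: {1,2,5}  ✓accept
'b' @ 3: {3,4}
'c' @ 4: {1,2,5}  ✓accept
'c' @ 5: {3,4}
'a' @ 6: {1,2,5}  ✓accept
end set {1,2,5} — state 1 in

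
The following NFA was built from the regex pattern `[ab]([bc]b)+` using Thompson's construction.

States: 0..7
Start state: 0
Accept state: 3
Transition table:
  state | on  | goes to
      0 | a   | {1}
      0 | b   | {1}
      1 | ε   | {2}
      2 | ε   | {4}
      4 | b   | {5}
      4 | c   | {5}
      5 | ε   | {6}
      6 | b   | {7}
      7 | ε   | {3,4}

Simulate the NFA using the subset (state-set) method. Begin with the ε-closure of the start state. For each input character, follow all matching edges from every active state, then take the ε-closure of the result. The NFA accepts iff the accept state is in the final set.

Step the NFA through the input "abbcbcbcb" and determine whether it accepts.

initial (ε-close {0}): {0}
'a' @ 1: {1,2,4}
'b' @ 2: {5,6}
'b' @ 3: {3,4,7}  [accepting]
'c' @ 4: {5,6}
'b' @ 5: {3,4,7}  [accepting]
'c' @ 6: {5,6}
'b' @ 7: {3,4,7}  [accepting]
'c' @ 8: {5,6}
'b' @ 9: {3,4,7}  [accepting]
after full input: {3,4,7}  (accept=3 in)

Answer: ACCEPT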